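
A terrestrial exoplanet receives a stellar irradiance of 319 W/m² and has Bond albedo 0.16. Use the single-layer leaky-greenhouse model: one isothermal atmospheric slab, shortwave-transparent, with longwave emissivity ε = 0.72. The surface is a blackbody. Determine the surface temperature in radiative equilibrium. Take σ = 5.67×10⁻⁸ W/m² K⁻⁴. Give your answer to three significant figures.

207 K

Effective emission temperature (TOA balance): σT_e⁴ = S(1−α)/4 = 66.99 W/m² → T_e = 185.4 K.
For a single slab of emissivity ε, T_s⁴ = 2T_e⁴/(2−ε); thus T_s = 185.4·(1.562)^(1/4) = 207.3 K.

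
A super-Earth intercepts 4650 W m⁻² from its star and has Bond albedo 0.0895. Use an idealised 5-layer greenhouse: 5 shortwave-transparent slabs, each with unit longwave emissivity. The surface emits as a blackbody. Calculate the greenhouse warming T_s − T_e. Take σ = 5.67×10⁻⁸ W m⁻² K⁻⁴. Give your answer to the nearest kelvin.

Top-of-atmosphere balance: σT_e⁴ = S(1−α)/4 = 1058 W m⁻² → T_e = 369.6 K.
T_s = (N+1)^(1/4)·T_e = 578.5 K.
Warming: T_s − T_e = 208.9 K.

209 K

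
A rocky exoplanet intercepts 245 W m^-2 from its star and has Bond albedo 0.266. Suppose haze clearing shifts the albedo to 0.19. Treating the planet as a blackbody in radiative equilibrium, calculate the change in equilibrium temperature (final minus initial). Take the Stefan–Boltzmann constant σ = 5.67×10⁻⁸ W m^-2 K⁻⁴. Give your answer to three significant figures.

With α = 0.266, T₁ = 167.8 K.
With α = 0.19, T₂ = 172.0 K.
ΔT = T₂ − T₁ = 4.185 K.

4.18 kelvin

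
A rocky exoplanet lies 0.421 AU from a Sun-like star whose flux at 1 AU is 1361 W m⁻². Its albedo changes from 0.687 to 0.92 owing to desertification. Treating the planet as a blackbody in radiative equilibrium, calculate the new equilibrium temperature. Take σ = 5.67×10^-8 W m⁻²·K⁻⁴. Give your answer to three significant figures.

228 kelvin

Flux at the orbit: S = 1361/(0.421)² = 7679 W m⁻².
New equilibrium: T₂ = [(1−0.92)·7679/(4σ)]^(1/4) = 228.1 K.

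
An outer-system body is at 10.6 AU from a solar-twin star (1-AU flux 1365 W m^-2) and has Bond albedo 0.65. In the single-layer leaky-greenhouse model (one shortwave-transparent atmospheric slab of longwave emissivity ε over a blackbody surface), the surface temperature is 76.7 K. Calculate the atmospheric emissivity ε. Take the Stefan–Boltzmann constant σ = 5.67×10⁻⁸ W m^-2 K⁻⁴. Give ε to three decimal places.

0.917

By the inverse-square law, S = 1365/10.6² = 12.15 W m^-2.
First, T_e = [12.15·(1−0.65)/(4σ)]^(1/4) = 65.80 K.
Inverting T_s⁴ = 2T_e⁴/(2−ε): (T_e/T_s)⁴ = 0.5417, so ε = 2(1 − 0.5417) = 0.9166.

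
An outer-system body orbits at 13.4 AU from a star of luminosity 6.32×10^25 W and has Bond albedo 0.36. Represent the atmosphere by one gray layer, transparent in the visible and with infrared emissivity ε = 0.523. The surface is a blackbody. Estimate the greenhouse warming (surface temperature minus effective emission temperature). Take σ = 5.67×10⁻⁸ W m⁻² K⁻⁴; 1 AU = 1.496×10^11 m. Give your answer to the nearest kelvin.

3 K

d = 13.4 × 1.496×10^11 m = 2.005×10^12 m.
Flux at the orbit: S = L/(4πd²) = 6.32×10^25/(4π·(2.00×10^12)²) = 1.252 W m⁻².
At the top of the atmosphere, σT_e⁴ = S(1−α)/4 = 0.2002 W m⁻², giving T_e = 43.35 K.
The surface balance (absorbed SW + ε·downward IR = σT_s⁴) with T_a⁴ = T_s⁴/2 reduces to T_s = T_e·[2/(2−ε)]^¼ = 46.76 K.
T_s − T_e = 46.76 − 43.35 = 3.413 K.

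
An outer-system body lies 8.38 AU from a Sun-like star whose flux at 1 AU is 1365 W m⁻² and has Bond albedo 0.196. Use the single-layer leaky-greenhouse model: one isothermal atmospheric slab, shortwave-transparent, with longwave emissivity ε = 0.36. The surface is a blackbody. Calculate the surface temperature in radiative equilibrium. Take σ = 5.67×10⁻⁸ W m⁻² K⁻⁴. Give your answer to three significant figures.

Irradiance scales as 1/d², so S = 1365 W m⁻² × (1/8.38)² = 19.44 W m⁻².
At the top of the atmosphere, σT_e⁴ = S(1−α)/4 = 3.907 W m⁻², giving T_e = 91.11 K.
The surface balance (absorbed SW + ε·downward IR = σT_s⁴) with T_a⁴ = T_s⁴/2 reduces to T_s = T_e·[2/(2−ε)]^¼ = 95.74 K.

95.7 kelvin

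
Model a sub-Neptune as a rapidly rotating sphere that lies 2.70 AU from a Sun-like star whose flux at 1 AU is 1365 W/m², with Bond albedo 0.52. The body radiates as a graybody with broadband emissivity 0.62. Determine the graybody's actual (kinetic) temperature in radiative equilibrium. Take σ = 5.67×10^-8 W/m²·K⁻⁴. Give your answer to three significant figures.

159 K

Irradiance scales as 1/d², so S = 1365 W/m² × (1/2.70)² = 187.2 W/m².
The planet absorbs (1−α)S over its disc πR² and re-emits over 4πR², so the mean absorbed flux is (1−0.52)·187.2/4 = 22.47 W/m².
Equating to εσT⁴ with ε = 0.62: T = (22.47/0.62σ)^(1/4) = 159.0 K.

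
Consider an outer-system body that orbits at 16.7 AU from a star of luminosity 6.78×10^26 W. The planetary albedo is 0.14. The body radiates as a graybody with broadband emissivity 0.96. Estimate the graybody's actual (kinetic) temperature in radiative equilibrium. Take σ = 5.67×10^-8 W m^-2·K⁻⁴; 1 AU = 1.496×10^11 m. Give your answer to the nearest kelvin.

d = 16.7 × 1.496×10^11 m = 2.498×10^12 m.
S = L/(4πd²) = 8.644 W m^-2.
Averaging over the sphere, the absorbed flux is S(1−α)/4 = 1.858 W m^-2.
Radiative balance εσT⁴ = 1.858 gives T = [1.858/(0.96·σ)]^(1/4) = 76.44 K.

76 K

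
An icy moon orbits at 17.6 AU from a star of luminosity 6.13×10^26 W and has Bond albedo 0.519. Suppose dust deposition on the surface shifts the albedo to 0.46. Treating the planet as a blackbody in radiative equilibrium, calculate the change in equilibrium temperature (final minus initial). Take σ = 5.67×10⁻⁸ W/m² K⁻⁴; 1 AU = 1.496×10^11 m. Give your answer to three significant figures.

Orbital distance: d = 17.6 AU = 2.633×10^12 m.
Spreading L over a sphere of radius d: S = 6.13×10^26/(4π·2.63×10^12²) = 7.037 W/m².
Initial: T₁ = [S(1−0.519)/(4σ)]^(1/4) = 62.15 K.
After:  T₂ = [7.037·0.54/(4σ)]^(1/4) = 63.98 K.
ΔT = T₂ − T₁ = 1.824 K.

1.82 kelvin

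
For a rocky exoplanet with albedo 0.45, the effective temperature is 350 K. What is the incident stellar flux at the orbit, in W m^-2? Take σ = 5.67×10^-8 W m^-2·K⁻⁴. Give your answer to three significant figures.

Invert the energy balance for S: S = 4σT⁴/(1−α).
σT⁴ = 5.67×10⁻⁸·(350)⁴ = 850.9 W m^-2.
So S = 4×850.9/(1−0.45) = 6188 W m^-2.

6190 W m^-2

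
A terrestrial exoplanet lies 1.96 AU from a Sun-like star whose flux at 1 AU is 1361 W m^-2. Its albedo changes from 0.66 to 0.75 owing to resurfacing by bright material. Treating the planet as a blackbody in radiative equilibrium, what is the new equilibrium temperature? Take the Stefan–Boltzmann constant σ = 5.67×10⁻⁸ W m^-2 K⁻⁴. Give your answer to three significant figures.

Irradiance scales as 1/d², so S = 1361 W m^-2 × (1/1.96)² = 354.3 W m^-2.
T₂ = [S(1−α₂)/(4σ)]^(1/4) = [354.3·0.25/(4σ)]^(1/4) = 140.6 K.

141 K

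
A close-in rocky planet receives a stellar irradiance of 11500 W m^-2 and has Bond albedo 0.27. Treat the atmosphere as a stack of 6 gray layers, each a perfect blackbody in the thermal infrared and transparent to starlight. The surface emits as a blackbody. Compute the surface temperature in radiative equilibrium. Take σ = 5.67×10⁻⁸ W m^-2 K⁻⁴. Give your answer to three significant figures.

713 K

Top-of-atmosphere balance: σT_e⁴ = S(1−α)/4 = 2099 W m^-2 → T_e = 438.6 K.
Layer-by-layer balance gives σT_s⁴ = (N+1)σT_e⁴, so T_s = 7^¼·438.6 = 713.5 K.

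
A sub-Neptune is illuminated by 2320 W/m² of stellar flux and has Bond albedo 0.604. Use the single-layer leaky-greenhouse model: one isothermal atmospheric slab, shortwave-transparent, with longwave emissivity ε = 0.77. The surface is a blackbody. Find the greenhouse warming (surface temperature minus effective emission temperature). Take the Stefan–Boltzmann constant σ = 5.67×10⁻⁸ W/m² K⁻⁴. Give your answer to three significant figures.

32.6 K

The planet radiates to space at T_e = [S(1−α)/(4σ)]^(1/4) = 252.3 K.
The surface balance (absorbed SW + ε·downward IR = σT_s⁴) with T_a⁴ = T_s⁴/2 reduces to T_s = T_e·[2/(2−ε)]^¼ = 284.9 K.
The atmosphere warms the surface by 32.60 K.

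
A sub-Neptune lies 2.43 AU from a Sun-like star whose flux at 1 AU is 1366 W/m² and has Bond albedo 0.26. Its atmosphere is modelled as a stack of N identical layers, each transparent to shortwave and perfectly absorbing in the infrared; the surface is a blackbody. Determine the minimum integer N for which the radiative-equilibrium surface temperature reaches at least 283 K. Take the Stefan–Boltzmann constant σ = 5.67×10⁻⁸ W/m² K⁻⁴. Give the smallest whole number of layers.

8

Irradiance scales as 1/d², so S = 1366 W/m² × (1/2.43)² = 231.3 W/m².
Top-of-atmosphere balance: σT_e⁴ = S(1−α)/4 = 42.80 W/m² → T_e = 165.8 K.
Need (N+1)T_e⁴ ≥ T_s⁴, i.e. N+1 ≥ (283/165.8)⁴ = 8.498.
So N ≥ 7.498; the smallest integer is N = 8.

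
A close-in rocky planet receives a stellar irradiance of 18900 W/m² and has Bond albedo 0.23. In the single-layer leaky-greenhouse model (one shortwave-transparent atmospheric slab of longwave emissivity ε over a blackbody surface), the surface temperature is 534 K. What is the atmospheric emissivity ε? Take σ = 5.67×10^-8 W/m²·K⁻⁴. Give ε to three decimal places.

Effective temperature: T_e = [S(1−α)/(4σ)]^(1/4) = 503.3 K.
Inverting T_s⁴ = 2T_e⁴/(2−ε): (T_e/T_s)⁴ = 0.7891, so ε = 2(1 − 0.7891) = 0.4218.

0.422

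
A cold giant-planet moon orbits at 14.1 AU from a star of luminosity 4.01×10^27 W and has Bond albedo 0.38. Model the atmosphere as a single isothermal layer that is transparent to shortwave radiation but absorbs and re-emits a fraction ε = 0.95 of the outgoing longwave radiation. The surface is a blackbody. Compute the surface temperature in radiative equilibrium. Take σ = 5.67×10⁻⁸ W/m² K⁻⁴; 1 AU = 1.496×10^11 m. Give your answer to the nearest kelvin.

139 K

d = 14.1 × 1.496×10^11 m = 2.109×10^12 m.
Spreading L over a sphere of radius d: S = 4.01×10^27/(4π·2.11×10^12²) = 71.72 W/m².
At the top of the atmosphere, σT_e⁴ = S(1−α)/4 = 11.12 W/m², giving T_e = 118.3 K.
The surface balance (absorbed SW + ε·downward IR = σT_s⁴) with T_a⁴ = T_s⁴/2 reduces to T_s = T_e·[2/(2−ε)]^¼ = 139.0 K.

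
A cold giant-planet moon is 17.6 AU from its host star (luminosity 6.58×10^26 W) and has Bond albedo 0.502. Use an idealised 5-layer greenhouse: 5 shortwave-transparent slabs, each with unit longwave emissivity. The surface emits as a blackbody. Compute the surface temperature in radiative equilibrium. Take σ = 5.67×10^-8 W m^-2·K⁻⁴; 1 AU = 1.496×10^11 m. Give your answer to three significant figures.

Orbital distance: d = 17.6 AU = 2.633×10^12 m.
Spreading L over a sphere of radius d: S = 6.58×10^26/(4π·2.63×10^12²) = 7.553 W m^-2.
OLR = S(1−α)/4 = 0.9404 W m^-2; the top layer radiates at T_e = 63.82 K.
With N = 5 opaque layers, T_s = (N+1)^(1/4)·T_e = 6^(1/4)·63.82 = 99.88 K.

99.9 K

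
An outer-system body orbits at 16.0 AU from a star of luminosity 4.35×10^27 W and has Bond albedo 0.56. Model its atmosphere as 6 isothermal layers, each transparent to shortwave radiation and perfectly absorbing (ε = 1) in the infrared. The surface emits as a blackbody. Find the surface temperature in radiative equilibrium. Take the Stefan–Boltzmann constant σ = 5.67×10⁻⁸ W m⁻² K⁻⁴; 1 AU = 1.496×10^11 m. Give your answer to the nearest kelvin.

d = 16.0 × 1.496×10^11 m = 2.394×10^12 m.
Flux at the orbit: S = L/(4πd²) = 4.35×10^27/(4π·(2.39×10^12)²) = 60.42 W m⁻².
Top-of-atmosphere balance: σT_e⁴ = S(1−α)/4 = 6.646 W m⁻² → T_e = 104.1 K.
With N = 6 opaque layers, T_s = (N+1)^(1/4)·T_e = 7^(1/4)·104.1 = 169.2 K.

169 kelvin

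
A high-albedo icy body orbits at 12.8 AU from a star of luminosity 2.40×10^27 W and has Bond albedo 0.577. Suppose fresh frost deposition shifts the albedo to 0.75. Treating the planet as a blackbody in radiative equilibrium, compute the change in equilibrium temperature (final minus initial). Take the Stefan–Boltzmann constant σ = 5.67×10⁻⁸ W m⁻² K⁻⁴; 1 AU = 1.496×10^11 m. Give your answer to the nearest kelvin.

-12 kelvin

Orbital distance: d = 12.8 AU = 1.915×10^12 m.
Spreading L over a sphere of radius d: S = 2.40×10^27/(4π·1.91×10^12²) = 52.09 W m⁻².
Initial: T₁ = [S(1−0.577)/(4σ)]^(1/4) = 99.28 K.
With α = 0.75, T₂ = 87.05 K.
ΔT = T₂ − T₁ = -12.23 K.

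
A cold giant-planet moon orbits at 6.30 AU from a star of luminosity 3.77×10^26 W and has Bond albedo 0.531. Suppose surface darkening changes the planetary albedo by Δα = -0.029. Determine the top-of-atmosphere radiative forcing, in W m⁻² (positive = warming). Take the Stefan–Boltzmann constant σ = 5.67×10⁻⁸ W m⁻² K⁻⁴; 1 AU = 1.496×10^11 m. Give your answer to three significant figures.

d = 6.30 × 1.496×10^11 m = 9.425×10^11 m.
Spreading L over a sphere of radius d: S = 3.77×10^26/(4π·9.42×10^11²) = 33.77 W m⁻².
ΔF = −(S/4)Δα = −(33.77/4)×(-0.029) = 0.2449 W m⁻².

0.245 W m⁻²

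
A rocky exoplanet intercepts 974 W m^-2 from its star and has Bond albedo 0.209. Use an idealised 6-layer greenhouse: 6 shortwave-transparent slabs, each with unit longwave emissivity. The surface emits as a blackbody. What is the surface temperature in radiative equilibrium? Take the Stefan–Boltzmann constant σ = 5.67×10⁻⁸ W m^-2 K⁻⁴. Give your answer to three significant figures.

OLR = S(1−α)/4 = 192.6 W m^-2; the top layer radiates at T_e = 241.4 K.
For an N-layer opaque stack, T_s⁴ = (N+1)T_e⁴, hence T_s = (7)^(1/4)×241.4 K = 392.7 K.

393 K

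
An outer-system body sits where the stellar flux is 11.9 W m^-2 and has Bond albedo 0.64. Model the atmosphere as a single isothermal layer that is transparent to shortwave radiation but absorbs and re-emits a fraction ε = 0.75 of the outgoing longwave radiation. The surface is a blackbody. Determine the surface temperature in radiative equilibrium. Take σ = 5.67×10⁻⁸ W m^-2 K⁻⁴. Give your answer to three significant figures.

At the top of the atmosphere, σT_e⁴ = S(1−α)/4 = 1.071 W m^-2, giving T_e = 65.93 K.
The surface balance (absorbed SW + ε·downward IR = σT_s⁴) with T_a⁴ = T_s⁴/2 reduces to T_s = T_e·[2/(2−ε)]^¼ = 74.14 K.

74.1 kelvin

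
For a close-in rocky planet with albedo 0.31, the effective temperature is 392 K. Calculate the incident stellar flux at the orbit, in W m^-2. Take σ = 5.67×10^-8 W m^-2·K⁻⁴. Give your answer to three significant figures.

7760 W m^-2

Invert the energy balance for S: S = 4σT⁴/(1−α).
The emitted flux is σT⁴ = 1339 W m^-2.
So S = 4×1339/(1−0.31) = 7761 W m^-2.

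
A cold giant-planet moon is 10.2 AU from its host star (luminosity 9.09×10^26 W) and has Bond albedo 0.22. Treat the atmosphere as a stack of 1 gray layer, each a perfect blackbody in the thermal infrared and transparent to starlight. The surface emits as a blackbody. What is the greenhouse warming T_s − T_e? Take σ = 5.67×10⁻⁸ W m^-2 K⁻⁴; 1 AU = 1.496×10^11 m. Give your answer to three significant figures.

d = 10.2 × 1.496×10^11 m = 1.526×10^12 m.
Spreading L over a sphere of radius d: S = 9.09×10^26/(4π·1.53×10^12²) = 31.07 W m^-2.
OLR = S(1−α)/4 = 6.058 W m^-2; the top layer radiates at T_e = 101.7 K.
T_s = (N+1)^(1/4)·T_e = 120.9 K.
Warming: T_s − T_e = 19.24 K.

19.2 kelvin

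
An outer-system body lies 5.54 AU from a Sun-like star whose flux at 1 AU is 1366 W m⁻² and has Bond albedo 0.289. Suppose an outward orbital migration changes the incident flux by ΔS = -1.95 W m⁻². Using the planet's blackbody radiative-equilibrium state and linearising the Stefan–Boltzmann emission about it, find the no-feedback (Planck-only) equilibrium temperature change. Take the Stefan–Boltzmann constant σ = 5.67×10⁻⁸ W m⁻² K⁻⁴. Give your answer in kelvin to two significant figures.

-1.2 K

By the inverse-square law, S = 1366/5.54² = 44.51 W m⁻².
Reference equilibrium: T_e = [S(1−α)/(4σ)]^(1/4) = 108.7 K.
ΔF = Δ[S(1−α)]/4 = (1−0.289)·-1.95/4 = -0.3466 W m⁻².
Linearising σT⁴ gives d(σT⁴)/dT = 4σT_e³ = 0.2912 W m⁻² per K.
So ΔT₀ = -0.3466/0.2912 = -1.19 K.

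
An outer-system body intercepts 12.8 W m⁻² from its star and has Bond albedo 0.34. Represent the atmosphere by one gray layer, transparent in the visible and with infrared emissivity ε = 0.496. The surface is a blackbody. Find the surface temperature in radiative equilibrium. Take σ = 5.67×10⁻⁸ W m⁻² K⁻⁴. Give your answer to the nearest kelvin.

84 K

Effective emission temperature (TOA balance): σT_e⁴ = S(1−α)/4 = 2.112 W m⁻² → T_e = 78.12 K.
Surface balance with a leaky layer gives σT_s⁴ = σT_e⁴·2/(2−ε), so T_s = T_e·[2/(2−0.496)]^(1/4) = 83.89 K.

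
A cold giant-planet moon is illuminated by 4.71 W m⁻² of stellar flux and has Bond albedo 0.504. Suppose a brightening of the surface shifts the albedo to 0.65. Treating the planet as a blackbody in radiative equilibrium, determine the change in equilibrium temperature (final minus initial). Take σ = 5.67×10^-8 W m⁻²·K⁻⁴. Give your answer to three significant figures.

Initial: T₁ = [S(1−0.504)/(4σ)]^(1/4) = 56.65 K.
With α = 0.65, T₂ = 51.92 K.
ΔT = T₂ − T₁ = -4.729 K.

-4.73 K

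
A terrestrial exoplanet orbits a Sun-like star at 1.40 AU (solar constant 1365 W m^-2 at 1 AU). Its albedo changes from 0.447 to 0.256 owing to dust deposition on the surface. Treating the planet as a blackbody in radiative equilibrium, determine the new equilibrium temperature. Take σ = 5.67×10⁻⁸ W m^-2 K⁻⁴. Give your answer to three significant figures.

219 kelvin

By the inverse-square law, S = 1365/1.40² = 696.4 W m^-2.
T₂ = [S(1−α₂)/(4σ)]^(1/4) = [696.4·0.744/(4σ)]^(1/4) = 218.6 K.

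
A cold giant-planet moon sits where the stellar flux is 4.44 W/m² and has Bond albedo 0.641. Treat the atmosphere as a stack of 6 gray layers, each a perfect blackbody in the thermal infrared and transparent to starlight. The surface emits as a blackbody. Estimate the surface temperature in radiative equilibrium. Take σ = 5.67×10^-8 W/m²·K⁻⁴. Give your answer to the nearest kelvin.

The effective emission temperature is T_e = [S(1−α)/(4σ)]^¼ = 51.49 K.
For an N-layer opaque stack, T_s⁴ = (N+1)T_e⁴, hence T_s = (7)^(1/4)×51.49 K = 83.75 K.

84 K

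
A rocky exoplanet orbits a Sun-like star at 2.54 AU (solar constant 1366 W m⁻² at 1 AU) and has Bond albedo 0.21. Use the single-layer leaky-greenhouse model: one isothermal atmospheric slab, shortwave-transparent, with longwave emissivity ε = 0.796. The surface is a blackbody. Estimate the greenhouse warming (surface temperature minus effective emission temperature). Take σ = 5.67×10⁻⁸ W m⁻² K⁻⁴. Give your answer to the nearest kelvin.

By the inverse-square law, S = 1366/2.54² = 211.7 W m⁻².
The planet radiates to space at T_e = [S(1−α)/(4σ)]^(1/4) = 164.8 K.
For a single slab of emissivity ε, T_s⁴ = 2T_e⁴/(2−ε); thus T_s = 164.8·(1.661)^(1/4) = 187.1 K.
Greenhouse warming: T_s − T_e = 22.29 K.

22 K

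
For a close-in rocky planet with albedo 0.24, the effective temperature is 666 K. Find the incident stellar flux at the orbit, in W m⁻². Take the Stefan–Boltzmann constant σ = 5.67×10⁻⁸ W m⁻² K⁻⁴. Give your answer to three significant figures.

From S(1−α)/4 = σT⁴: S = 4σT⁴/(1−α).
The emitted flux is σT⁴ = 11160 W m⁻².
So S = 4×11160/(1−0.24) = 58710 W m⁻².

58700 W m⁻²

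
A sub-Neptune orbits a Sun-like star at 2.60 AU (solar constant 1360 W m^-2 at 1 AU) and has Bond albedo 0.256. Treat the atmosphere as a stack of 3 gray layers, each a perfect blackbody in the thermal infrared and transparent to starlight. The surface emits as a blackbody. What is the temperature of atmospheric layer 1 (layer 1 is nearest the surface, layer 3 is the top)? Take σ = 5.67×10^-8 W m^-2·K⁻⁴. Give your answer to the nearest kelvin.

Irradiance scales as 1/d², so S = 1360 W m^-2 × (1/2.60)² = 201.2 W m^-2.
Top-of-atmosphere balance: σT_e⁴ = S(1−α)/4 = 37.42 W m^-2 → T_e = 160.3 K.
The net upward flux σT_e⁴ is constant between every pair of levels, so T_k⁴ = (N+1−k)T_e⁴.
T_1 = (3)^(1/4)·160.3 = 210.9 K.

211 K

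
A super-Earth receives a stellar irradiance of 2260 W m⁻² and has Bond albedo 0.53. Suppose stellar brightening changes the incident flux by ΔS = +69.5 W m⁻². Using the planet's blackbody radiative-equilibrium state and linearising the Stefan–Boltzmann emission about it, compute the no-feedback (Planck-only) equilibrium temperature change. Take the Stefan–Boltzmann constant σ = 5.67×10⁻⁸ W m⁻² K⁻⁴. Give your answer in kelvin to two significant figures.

2.0 K

Unperturbed T_e = [2260·(1−0.53)/(4σ)]^¼ = 261.6 K.
Only a fraction (1−α) is absorbed and it's spread over 4πR², so ΔF = (1−α)ΔS/4 = 8.166 W m⁻².
The Planck feedback parameter is 4σT_e³ = 4.060 W m⁻²/K.
Hence the no-feedback warming is ΔF/(4σT_e³) = 2.01 K.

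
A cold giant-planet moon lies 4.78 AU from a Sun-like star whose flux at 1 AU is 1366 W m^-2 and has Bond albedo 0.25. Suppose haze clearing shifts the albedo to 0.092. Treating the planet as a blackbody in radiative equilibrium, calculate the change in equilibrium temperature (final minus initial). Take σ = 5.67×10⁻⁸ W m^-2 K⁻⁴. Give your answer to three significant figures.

5.80 K

By the inverse-square law, S = 1366/4.78² = 59.79 W m^-2.
With α = 0.25, T₁ = 118.6 K.
After:  T₂ = [59.79·0.908/(4σ)]^(1/4) = 124.4 K.
Change: 124.4 − 118.6 = 5.805 K.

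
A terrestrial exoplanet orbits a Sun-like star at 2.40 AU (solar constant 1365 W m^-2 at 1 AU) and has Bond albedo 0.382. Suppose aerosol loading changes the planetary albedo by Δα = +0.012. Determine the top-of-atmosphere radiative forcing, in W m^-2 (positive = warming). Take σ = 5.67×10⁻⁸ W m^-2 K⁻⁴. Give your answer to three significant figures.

-0.711 W m^-2

By the inverse-square law, S = 1365/2.40² = 237.0 W m^-2.
TOA radiative forcing: ΔF = −S·Δα/4 = −237.0·(+0.012)/4 = -0.7109 W m^-2.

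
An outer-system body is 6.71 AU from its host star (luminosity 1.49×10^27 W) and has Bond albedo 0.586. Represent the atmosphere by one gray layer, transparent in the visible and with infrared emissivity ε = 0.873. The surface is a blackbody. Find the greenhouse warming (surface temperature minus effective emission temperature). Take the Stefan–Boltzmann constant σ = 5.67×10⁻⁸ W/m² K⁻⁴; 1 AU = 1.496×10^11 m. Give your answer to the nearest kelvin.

Orbital distance: d = 6.71 AU = 1.004×10^12 m.
S = L/(4πd²) = 117.7 W/m².
Effective emission temperature (TOA balance): σT_e⁴ = S(1−α)/4 = 12.18 W/m² → T_e = 121.1 K.
The surface balance (absorbed SW + ε·downward IR = σT_s⁴) with T_a⁴ = T_s⁴/2 reduces to T_s = T_e·[2/(2−ε)]^¼ = 139.7 K.
T_s − T_e = 139.7 − 121.1 = 18.67 K.

19 K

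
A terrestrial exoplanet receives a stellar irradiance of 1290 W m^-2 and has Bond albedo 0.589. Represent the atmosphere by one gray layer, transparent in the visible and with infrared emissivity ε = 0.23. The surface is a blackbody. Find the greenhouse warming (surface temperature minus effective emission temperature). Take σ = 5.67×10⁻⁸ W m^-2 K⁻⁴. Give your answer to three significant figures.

6.82 K

The planet radiates to space at T_e = [S(1−α)/(4σ)]^(1/4) = 219.9 K.
The surface balance (absorbed SW + ε·downward IR = σT_s⁴) with T_a⁴ = T_s⁴/2 reduces to T_s = T_e·[2/(2−ε)]^¼ = 226.7 K.
The atmosphere warms the surface by 6.819 K.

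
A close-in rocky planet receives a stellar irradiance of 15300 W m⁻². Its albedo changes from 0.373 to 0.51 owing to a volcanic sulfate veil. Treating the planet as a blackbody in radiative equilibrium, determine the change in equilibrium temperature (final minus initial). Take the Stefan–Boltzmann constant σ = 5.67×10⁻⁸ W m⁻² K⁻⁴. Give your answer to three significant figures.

-27.1 kelvin

Initial: T₁ = [S(1−0.373)/(4σ)]^(1/4) = 453.5 K.
Final:   T₂ = [S(1−0.51)/(4σ)]^(1/4) = 426.4 K.
ΔT = T₂ − T₁ = -27.11 K.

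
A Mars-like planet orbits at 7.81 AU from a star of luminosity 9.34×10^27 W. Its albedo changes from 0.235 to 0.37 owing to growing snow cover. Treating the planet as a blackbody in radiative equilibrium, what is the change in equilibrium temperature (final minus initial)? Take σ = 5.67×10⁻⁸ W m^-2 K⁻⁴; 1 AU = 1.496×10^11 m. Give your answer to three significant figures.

Orbital distance: d = 7.81 AU = 1.168×10^12 m.
S = L/(4πd²) = 544.5 W m^-2.
Before: T₁ = [544.5·0.765/(4σ)]^(1/4) = 207.0 K.
After:  T₂ = [544.5·0.63/(4σ)]^(1/4) = 197.2 K.
Change: 197.2 − 207.0 = -9.808 K.

-9.81 K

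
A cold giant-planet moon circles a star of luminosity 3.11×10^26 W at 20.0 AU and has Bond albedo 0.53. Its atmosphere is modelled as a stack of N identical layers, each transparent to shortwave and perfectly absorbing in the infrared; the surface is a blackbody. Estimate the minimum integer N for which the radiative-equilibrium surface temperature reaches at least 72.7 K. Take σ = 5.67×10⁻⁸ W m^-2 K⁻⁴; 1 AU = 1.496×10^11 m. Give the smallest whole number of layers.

4

Orbital distance: d = 20.0 AU = 2.992×10^12 m.
Spreading L over a sphere of radius d: S = 3.11×10^26/(4π·2.99×10^12²) = 2.765 W m^-2.
The effective emission temperature is T_e = [S(1−α)/(4σ)]^¼ = 48.92 K.
Since T_s⁴ = (N+1)T_e⁴, we need N ≥ (T_s/T_e)⁴ − 1 = 3.876.
So N ≥ 3.876; the smallest integer is N = 4.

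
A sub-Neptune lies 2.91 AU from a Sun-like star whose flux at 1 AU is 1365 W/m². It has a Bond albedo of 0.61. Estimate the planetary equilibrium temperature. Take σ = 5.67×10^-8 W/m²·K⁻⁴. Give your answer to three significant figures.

129 kelvin

By the inverse-square law, S = 1365/2.91² = 161.2 W/m².
The planet absorbs (1−α)S over its disc πR² and re-emits over 4πR², so the mean absorbed flux is (1−0.61)·161.2/4 = 15.72 W/m².
Balancing against σT⁴: T = (15.72/5.67×10⁻⁸)^(1/4) = 129.0 K.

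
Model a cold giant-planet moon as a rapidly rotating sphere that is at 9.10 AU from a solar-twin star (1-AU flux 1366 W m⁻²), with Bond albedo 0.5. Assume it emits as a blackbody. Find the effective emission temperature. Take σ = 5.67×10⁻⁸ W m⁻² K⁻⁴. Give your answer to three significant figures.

Flux at the orbit: S = 1366/(9.10)² = 16.50 W m⁻².
The planet absorbs (1−α)S over its disc πR² and re-emits over 4πR², so the mean absorbed flux is (1−0.5)·16.50/4 = 2.062 W m⁻².
Set σT⁴ = 2.062 → T = (2.062/σ)^(1/4) = 77.66 K.

77.7 kelvin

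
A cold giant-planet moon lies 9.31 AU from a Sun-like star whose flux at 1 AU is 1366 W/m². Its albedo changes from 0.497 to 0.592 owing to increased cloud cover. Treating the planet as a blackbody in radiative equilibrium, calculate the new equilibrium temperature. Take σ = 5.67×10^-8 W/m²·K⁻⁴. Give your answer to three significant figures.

73.0 kelvin

By the inverse-square law, S = 1366/9.31² = 15.76 W/m².
New equilibrium: T₂ = [(1−0.592)·15.76/(4σ)]^(1/4) = 72.97 K.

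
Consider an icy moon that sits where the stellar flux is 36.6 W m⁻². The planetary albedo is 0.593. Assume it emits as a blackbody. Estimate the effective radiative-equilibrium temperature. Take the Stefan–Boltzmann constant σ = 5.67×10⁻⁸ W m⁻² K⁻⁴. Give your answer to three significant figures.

Averaging over the sphere, the absorbed flux is S(1−α)/4 = 3.724 W m⁻².
Set σT⁴ = 3.724 → T = (3.724/σ)^(1/4) = 90.02 K.

90.0 K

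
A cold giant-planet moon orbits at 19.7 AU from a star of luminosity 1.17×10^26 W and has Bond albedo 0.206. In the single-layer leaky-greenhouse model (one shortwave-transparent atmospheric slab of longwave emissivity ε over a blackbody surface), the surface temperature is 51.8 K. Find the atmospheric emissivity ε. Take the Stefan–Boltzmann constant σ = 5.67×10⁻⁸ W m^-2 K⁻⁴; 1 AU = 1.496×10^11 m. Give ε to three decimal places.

d = 19.7 × 1.496×10^11 m = 2.947×10^12 m.
S = L/(4πd²) = 1.072 W m^-2.
Effective temperature: T_e = [S(1−α)/(4σ)]^(1/4) = 44.01 K.
Since (2−ε)/2 = (T_e/T_s)⁴ = 0.5212, ε = 0.9575.

0.958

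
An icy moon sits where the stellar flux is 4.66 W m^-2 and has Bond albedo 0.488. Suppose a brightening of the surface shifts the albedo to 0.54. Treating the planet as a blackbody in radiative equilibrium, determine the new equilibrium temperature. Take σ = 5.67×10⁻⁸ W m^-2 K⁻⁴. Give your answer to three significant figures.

55.4 K

T₂ = [S(1−α₂)/(4σ)]^(1/4) = [4.660·0.46/(4σ)]^(1/4) = 55.45 K.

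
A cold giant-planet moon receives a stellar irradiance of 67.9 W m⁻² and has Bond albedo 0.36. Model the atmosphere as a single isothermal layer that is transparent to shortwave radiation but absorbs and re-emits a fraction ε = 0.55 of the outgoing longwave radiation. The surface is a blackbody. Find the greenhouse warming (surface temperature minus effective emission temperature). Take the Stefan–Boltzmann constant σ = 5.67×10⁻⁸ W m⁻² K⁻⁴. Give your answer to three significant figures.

The planet radiates to space at T_e = [S(1−α)/(4σ)]^(1/4) = 117.7 K.
Surface balance with a leaky layer gives σT_s⁴ = σT_e⁴·2/(2−ε), so T_s = T_e·[2/(2−0.55)]^(1/4) = 127.5 K.
The atmosphere warms the surface by 9.849 K.

9.85 K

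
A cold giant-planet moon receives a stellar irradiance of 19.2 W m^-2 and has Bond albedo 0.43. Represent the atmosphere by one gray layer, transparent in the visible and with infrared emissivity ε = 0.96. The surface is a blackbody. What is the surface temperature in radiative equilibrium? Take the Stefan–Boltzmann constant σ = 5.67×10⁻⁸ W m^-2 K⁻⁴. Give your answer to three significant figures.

The planet radiates to space at T_e = [S(1−α)/(4σ)]^(1/4) = 83.35 K.
Surface balance with a leaky layer gives σT_s⁴ = σT_e⁴·2/(2−ε), so T_s = T_e·[2/(2−0.96)]^(1/4) = 98.15 K.

98.1 kelvin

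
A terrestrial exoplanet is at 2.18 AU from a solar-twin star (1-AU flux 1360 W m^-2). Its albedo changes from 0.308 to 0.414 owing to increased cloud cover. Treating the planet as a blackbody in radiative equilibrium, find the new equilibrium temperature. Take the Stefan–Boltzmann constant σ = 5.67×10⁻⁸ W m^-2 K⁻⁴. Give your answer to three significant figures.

165 kelvin

By the inverse-square law, S = 1360/2.18² = 286.2 W m^-2.
New equilibrium: T₂ = [(1−0.414)·286.2/(4σ)]^(1/4) = 164.9 K.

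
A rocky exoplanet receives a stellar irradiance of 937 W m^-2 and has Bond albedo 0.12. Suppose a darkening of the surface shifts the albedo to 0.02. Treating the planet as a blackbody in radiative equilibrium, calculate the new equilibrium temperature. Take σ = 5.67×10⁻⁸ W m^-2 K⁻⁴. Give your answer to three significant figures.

New equilibrium: T₂ = [(1−0.02)·937.0/(4σ)]^(1/4) = 252.2 K.

252 kelvin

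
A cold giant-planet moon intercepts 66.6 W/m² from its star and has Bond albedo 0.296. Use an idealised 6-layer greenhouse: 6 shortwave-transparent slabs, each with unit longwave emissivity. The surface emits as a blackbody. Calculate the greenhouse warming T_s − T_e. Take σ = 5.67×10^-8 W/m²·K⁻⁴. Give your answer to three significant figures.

The effective emission temperature is T_e = [S(1−α)/(4σ)]^¼ = 119.9 K.
Surface: T_s = (7)^¼·T_e = 195.0 K.
Warming: T_s − T_e = 75.13 K.

75.1 kelvin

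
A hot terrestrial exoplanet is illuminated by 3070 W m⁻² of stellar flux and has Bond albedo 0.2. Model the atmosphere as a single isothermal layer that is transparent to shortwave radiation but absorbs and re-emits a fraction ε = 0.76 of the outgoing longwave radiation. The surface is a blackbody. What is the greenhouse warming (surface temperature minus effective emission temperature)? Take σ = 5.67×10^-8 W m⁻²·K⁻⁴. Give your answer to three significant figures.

At the top of the atmosphere, σT_e⁴ = S(1−α)/4 = 614.0 W m⁻², giving T_e = 322.6 K.
The surface balance (absorbed SW + ε·downward IR = σT_s⁴) with T_a⁴ = T_s⁴/2 reduces to T_s = T_e·[2/(2−ε)]^¼ = 363.5 K.
Greenhouse warming: T_s − T_e = 40.95 K.

41.0 K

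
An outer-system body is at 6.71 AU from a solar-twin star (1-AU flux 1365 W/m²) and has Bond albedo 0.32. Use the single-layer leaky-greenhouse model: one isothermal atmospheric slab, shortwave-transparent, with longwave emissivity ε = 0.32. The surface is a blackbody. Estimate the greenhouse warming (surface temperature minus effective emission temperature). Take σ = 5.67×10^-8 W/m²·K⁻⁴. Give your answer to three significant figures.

Irradiance scales as 1/d², so S = 1365 W/m² × (1/6.71)² = 30.32 W/m².
At the top of the atmosphere, σT_e⁴ = S(1−α)/4 = 5.154 W/m², giving T_e = 97.64 K.
The surface balance (absorbed SW + ε·downward IR = σT_s⁴) with T_a⁴ = T_s⁴/2 reduces to T_s = T_e·[2/(2−ε)]^¼ = 102.0 K.
The atmosphere warms the surface by 4.350 K.

4.35 K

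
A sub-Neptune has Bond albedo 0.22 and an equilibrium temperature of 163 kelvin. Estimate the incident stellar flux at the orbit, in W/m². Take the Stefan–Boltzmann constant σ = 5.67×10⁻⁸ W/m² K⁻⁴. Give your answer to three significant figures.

Invert the energy balance for S: S = 4σT⁴/(1−α).
The emitted flux is σT⁴ = 40.03 W/m².
S = 4·40.03/0.78 = 205.3 W/m².

205 W/m²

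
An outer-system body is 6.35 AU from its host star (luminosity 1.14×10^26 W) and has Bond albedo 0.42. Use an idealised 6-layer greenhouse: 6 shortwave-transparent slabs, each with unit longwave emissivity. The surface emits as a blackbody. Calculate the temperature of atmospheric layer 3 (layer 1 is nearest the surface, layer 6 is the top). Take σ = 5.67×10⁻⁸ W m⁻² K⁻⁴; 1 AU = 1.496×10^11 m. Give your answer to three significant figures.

Orbital distance: d = 6.35 AU = 9.500×10^11 m.
Spreading L over a sphere of radius d: S = 1.14×10^26/(4π·9.50×10^11²) = 10.05 W m⁻².
Top-of-atmosphere balance: σT_e⁴ = S(1−α)/4 = 1.458 W m⁻² → T_e = 71.21 K.
Each opaque layer satisfies 2T_j⁴ = T_{j−1}⁴ + T_{j+1}⁴, giving T_k⁴ = (N+1−k)T_e⁴.
With k = 3: T_3 = (6+1−3)^¼·71.21 K = 100.7 K.

101 K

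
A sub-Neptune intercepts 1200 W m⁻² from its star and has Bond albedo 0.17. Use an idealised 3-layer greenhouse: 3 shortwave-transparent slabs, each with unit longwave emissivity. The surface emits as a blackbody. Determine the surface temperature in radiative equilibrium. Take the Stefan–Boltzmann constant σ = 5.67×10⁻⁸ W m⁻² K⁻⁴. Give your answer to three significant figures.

364 K

OLR = S(1−α)/4 = 249.0 W m⁻²; the top layer radiates at T_e = 257.4 K.
With N = 3 opaque layers, T_s = (N+1)^(1/4)·T_e = 4^(1/4)·257.4 = 364.1 K.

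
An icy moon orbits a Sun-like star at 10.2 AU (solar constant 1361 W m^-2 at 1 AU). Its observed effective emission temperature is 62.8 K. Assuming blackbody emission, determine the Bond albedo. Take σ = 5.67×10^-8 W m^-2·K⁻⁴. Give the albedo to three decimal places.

By the inverse-square law, S = 1361/10.2² = 13.08 W m^-2.
Rearranging the radiative balance, α = 1 − 4σT⁴/S.
σT⁴ = 0.8819 W m^-2, so 4σT⁴ = 3.528 W m^-2.
Hence α = 1 − 3.528/13.08 = 0.7303.

0.730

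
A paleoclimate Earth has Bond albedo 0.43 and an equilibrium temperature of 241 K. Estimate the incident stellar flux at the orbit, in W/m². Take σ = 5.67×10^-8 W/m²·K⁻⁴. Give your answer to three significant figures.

Invert the energy balance for S: S = 4σT⁴/(1−α).
The emitted flux is σT⁴ = 191.3 W/m².
So S = 4×191.3/(1−0.43) = 1342 W/m².

1340 W/m²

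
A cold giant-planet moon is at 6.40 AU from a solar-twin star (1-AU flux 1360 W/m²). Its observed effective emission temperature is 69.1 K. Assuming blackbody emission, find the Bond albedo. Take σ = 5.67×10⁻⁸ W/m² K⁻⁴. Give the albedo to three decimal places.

0.844

Irradiance scales as 1/d², so S = 1360 W/m² × (1/6.40)² = 33.20 W/m².
Rearranging the radiative balance, α = 1 − 4σT⁴/S.
σT⁴ = 1.293 W/m², so 4σT⁴ = 5.171 W/m².
1−α = 5.171/33.20 = 0.1557, so α = 0.8443.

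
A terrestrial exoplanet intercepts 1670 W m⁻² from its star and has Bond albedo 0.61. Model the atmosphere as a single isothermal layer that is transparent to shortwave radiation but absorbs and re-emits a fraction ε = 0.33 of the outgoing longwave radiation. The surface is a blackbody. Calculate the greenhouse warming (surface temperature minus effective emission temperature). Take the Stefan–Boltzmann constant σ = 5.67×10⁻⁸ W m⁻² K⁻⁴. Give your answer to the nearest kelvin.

At the top of the atmosphere, σT_e⁴ = S(1−α)/4 = 162.8 W m⁻², giving T_e = 231.5 K.
The surface balance (absorbed SW + ε·downward IR = σT_s⁴) with T_a⁴ = T_s⁴/2 reduces to T_s = T_e·[2/(2−ε)]^¼ = 242.2 K.
The atmosphere warms the surface by 10.67 K.

11 K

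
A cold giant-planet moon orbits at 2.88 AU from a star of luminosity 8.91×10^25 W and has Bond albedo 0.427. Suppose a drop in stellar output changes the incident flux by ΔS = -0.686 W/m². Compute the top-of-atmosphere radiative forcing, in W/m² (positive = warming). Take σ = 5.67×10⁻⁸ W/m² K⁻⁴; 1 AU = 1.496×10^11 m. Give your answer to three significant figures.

-0.0983 W/m²

d = 2.88 × 1.496×10^11 m = 4.308×10^11 m.
S = L/(4πd²) = 38.20 W/m².
TOA radiative forcing: ΔF = (1−α)ΔS/4 = 0.573·(-0.686)/4 = -0.09827 W/m².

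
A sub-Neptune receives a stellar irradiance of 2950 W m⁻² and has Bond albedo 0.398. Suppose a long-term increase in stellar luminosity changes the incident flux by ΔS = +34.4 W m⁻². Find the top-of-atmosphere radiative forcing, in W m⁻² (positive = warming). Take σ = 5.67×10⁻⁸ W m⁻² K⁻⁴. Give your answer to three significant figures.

TOA radiative forcing: ΔF = (1−α)ΔS/4 = 0.602·(+34.4)/4 = 5.177 W m⁻².

5.18 W m⁻²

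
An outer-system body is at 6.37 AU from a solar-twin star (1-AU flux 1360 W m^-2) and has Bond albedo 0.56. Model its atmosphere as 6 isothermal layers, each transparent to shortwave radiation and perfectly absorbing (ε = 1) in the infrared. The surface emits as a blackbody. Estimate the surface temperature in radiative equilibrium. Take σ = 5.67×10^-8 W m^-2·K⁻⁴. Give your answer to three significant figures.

146 K

Flux at the orbit: S = 1360/(6.37)² = 33.52 W m^-2.
Top-of-atmosphere balance: σT_e⁴ = S(1−α)/4 = 3.687 W m^-2 → T_e = 89.80 K.
Layer-by-layer balance gives σT_s⁴ = (N+1)σT_e⁴, so T_s = 7^¼·89.80 = 146.1 K.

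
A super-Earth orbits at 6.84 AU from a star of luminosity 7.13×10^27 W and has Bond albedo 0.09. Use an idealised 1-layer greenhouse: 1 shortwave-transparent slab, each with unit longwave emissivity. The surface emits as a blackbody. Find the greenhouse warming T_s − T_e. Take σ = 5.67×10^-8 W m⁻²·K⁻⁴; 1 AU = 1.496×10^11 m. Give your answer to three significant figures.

Orbital distance: d = 6.84 AU = 1.023×10^12 m.
Flux at the orbit: S = L/(4πd²) = 7.13×10^27/(4π·(1.02×10^12)²) = 541.9 W m⁻².
The effective emission temperature is T_e = [S(1−α)/(4σ)]^¼ = 215.9 K.
Surface: T_s = (2)^¼·T_e = 256.8 K.
So the greenhouse effect raises the surface by 256.8 − 215.9 = 40.86 K.

40.9 K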